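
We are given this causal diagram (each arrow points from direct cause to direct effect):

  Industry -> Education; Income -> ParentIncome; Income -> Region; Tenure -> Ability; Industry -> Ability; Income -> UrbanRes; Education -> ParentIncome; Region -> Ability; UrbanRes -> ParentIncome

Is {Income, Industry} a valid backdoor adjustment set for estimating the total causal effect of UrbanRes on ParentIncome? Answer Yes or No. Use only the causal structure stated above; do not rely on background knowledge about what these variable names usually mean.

Yes

Backdoor paths from UrbanRes to ParentIncome (paths whose first edge points into UrbanRes):
  P1: UrbanRes <- Income -> Region -> Ability <- Industry -> Education -> ParentIncome
  P2: UrbanRes <- Income -> ParentIncome
Condition 1 (no descendant of UrbanRes in the set): holds — descendants of UrbanRes are {ParentIncome}; none are in {Income, Industry}.
Condition 2 (every backdoor path blocked by {Income, Industry}):
  P1: blocked at fork node Income ∈ conditioning set.
  P2: blocked at fork node Income ∈ conditioning set.
{Income, Industry} satisfies the backdoor criterion.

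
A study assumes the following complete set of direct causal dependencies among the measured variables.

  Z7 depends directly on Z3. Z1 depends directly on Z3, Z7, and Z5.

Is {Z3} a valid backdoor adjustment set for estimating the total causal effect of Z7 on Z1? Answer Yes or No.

Backdoor paths from Z7 to Z1 (paths whose first edge points into Z7):
  P1: Z7 <- Z3 -> Z1
Condition 1 (no descendant of Z7 in the set): holds — descendants of Z7 are {Z1}; none are in {Z3}.
Condition 2 (every backdoor path blocked by {Z3}):
  P1: blocked at fork node Z3 ∈ conditioning set.
{Z3} satisfies the backdoor criterion.

Yes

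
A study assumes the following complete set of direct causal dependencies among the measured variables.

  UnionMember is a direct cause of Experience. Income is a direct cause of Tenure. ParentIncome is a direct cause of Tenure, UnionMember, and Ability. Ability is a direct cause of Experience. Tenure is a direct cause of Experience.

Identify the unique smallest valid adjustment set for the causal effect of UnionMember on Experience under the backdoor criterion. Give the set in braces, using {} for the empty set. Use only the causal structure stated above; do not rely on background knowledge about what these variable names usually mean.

Variables eligible for adjustment (non-descendants of UnionMember, excluding UnionMember and Experience): {Ability, Income, ParentIncome, Tenure}.
Backdoor paths from UnionMember to Experience:
  P1: UnionMember <- ParentIncome -> Tenure -> Experience
  P2: UnionMember <- ParentIncome -> Ability -> Experience
The empty set is not sufficient: P1 (UnionMember <- ParentIncome -> Tenure -> Experience) has no collider blocking it and no conditioned non-collider, so it is open.
Try {ParentIncome}:
  P1: blocked at fork node ParentIncome ∈ conditioning set.
  P2: blocked at fork node ParentIncome ∈ conditioning set.
{ParentIncome} contains no descendant of UnionMember and blocks every backdoor path.
No other singleton works — e.g. {Income} leaves P1 open — so {ParentIncome} is the unique smallest valid adjustment set.

{ParentIncome}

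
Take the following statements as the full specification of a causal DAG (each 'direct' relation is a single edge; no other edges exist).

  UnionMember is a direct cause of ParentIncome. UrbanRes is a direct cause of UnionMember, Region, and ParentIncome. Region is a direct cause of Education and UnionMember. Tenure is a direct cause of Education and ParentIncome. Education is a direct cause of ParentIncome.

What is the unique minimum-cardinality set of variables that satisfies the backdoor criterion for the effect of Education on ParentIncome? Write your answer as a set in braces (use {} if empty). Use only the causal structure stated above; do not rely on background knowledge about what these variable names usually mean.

{Region, Tenure}

Variables eligible for adjustment (non-descendants of Education, excluding Education and ParentIncome): {Region, Tenure, UnionMember, UrbanRes}.
Backdoor paths from Education to ParentIncome:
  P1: Education <- Tenure -> ParentIncome
  P2: Education <- Region <- UrbanRes -> UnionMember -> ParentIncome
  P3: Education <- Region <- UrbanRes -> ParentIncome
  P4: Education <- Region -> UnionMember <- UrbanRes -> ParentIncome
  P5: Education <- Region -> UnionMember -> ParentIncome
The empty set is not sufficient: P1 (Education <- Tenure -> ParentIncome) has no collider blocking it and no conditioned non-collider, so it is open.
Try {Region, Tenure}:
  P1: blocked at fork node Tenure ∈ conditioning set.
  P2: blocked at chain node Region ∈ conditioning set.
  P3: blocked at chain node Region ∈ conditioning set.
  P4: blocked at fork node Region ∈ conditioning set.
  P5: blocked at fork node Region ∈ conditioning set.
{Region, Tenure} contains no descendant of Education and blocks every backdoor path.
Every element of {Region, Tenure} is needed (dropping Region leaves P2 open; dropping Tenure leaves P1 open), so no proper subset is valid.
Among all size-2 subsets of the eligible variables, only {Region, Tenure} blocks every backdoor path, so it is the unique smallest valid adjustment set.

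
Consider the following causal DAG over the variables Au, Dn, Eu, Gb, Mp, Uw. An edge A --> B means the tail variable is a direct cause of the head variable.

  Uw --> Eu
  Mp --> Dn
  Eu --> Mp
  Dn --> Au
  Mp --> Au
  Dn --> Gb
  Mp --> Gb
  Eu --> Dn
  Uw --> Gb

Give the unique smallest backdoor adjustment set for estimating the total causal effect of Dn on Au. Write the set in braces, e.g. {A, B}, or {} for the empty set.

{Mp}

Variables eligible for adjustment (non-descendants of Dn, excluding Dn and Au): {Eu, Mp, Uw}.
Backdoor paths from Dn to Au:
  P1: Dn <- Eu <- Uw -> Gb <- Mp -> Au
  P2: Dn <- Eu -> Mp -> Au
  P3: Dn <- Mp -> Au
The empty set is not sufficient: P2 (Dn <- Eu -> Mp -> Au) has no collider blocking it and no conditioned non-collider, so it is open.
Try {Mp}:
  P1: blocked at collider Gb (neither it nor any descendant is in the conditioning set).
  P2: blocked at chain node Mp ∈ conditioning set.
  P3: blocked at fork node Mp ∈ conditioning set.
{Mp} contains no descendant of Dn and blocks every backdoor path.
No other singleton works — e.g. {Uw} leaves P2 open — so {Mp} is the unique smallest valid adjustment set.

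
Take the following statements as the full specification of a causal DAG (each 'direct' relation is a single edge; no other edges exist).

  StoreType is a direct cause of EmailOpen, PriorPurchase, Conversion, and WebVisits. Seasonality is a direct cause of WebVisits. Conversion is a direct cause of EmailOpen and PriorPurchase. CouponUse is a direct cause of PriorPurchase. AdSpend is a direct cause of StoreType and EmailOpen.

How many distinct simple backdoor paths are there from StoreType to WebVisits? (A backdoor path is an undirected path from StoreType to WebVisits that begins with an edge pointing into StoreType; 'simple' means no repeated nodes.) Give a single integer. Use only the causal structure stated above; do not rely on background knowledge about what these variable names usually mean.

0

A backdoor path from StoreType to WebVisits is any simple undirected path whose first edge points into StoreType (i.e. leaves StoreType via a parent).
Parents of StoreType: {AdSpend}.
No simple path from any parent of StoreType reaches WebVisits without revisiting StoreType, so there are no backdoor paths.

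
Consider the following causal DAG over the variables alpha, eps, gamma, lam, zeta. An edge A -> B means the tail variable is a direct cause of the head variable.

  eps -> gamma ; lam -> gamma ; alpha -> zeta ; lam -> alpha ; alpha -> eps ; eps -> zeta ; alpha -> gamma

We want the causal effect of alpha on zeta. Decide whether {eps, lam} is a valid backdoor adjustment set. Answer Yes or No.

Backdoor paths from alpha to zeta (paths whose first edge points into alpha):
  P1: alpha <- lam -> gamma <- eps -> zeta
Condition 1 (no descendant of alpha in the set): FAILS — eps is a descendant of alpha.
Condition 2 (every backdoor path blocked by {eps, lam}):
  P1: blocked at fork node lam ∈ conditioning set.
{eps, lam} does not satisfy the backdoor criterion.

No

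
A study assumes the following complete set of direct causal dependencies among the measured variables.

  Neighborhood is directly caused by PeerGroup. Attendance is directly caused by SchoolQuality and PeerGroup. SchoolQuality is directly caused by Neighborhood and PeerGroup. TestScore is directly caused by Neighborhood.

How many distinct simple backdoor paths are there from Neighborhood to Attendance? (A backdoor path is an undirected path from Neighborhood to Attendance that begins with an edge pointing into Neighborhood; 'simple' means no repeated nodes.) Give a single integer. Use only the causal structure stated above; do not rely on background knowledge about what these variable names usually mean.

A backdoor path from Neighborhood to Attendance is any simple undirected path whose first edge points into Neighborhood (i.e. leaves Neighborhood via a parent).
Parents of Neighborhood: {PeerGroup}.
Enumerating:
  P1: Neighborhood <- PeerGroup -> SchoolQuality -> Attendance
  P2: Neighborhood <- PeerGroup -> Attendance
That exhausts the simple backdoor paths. Count: 2.

2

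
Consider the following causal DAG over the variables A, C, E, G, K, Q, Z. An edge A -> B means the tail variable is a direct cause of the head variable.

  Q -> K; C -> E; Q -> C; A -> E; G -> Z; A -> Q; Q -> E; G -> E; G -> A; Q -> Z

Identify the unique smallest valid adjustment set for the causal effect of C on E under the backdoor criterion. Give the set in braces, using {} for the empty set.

Variables eligible for adjustment (non-descendants of C, excluding C and E): {A, G, K, Q, Z}.
Backdoor paths from C to E:
  P1: C <- Q <- A <- G -> E
  P2: C <- Q <- A -> E
  P3: C <- Q -> E
  P4: C <- Q -> Z <- G -> A -> E
  P5: C <- Q -> Z <- G -> E
The empty set is not sufficient: P1 (C <- Q <- A <- G -> E) has no collider blocking it and no conditioned non-collider, so it is open.
Try {Q}:
  P1: blocked at chain node Q ∈ conditioning set.
  P2: blocked at chain node Q ∈ conditioning set.
  P3: blocked at fork node Q ∈ conditioning set.
  P4: blocked at fork node Q ∈ conditioning set.
  P5: blocked at fork node Q ∈ conditioning set.
{Q} contains no descendant of C and blocks every backdoor path.
No other singleton works — e.g. {G} leaves P2 open — so {Q} is the unique smallest valid adjustment set.

{Q}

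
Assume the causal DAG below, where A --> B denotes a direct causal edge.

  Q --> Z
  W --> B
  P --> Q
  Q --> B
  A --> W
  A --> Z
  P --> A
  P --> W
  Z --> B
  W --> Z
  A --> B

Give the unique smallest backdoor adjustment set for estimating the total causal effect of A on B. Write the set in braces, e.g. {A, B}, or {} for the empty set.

Variables eligible for adjustment (non-descendants of A, excluding A and B): {P, Q}.
Backdoor paths from A to B:
  P1: A <- P -> Q -> Z <- W -> B
  P2: A <- P -> Q -> Z -> B
  P3: A <- P -> Q -> B
  P4: A <- P -> W -> Z <- Q -> B
  P5: A <- P -> W -> Z -> B
  P6: A <- P -> W -> B
The empty set is not sufficient: P2 (A <- P -> Q -> Z -> B) has no collider blocking it and no conditioned non-collider, so it is open.
Try {P}:
  P1: blocked at fork node P ∈ conditioning set.
  P2: blocked at fork node P ∈ conditioning set.
  P3: blocked at fork node P ∈ conditioning set.
  P4: blocked at fork node P ∈ conditioning set.
  P5: blocked at fork node P ∈ conditioning set.
  P6: blocked at fork node P ∈ conditioning set.
{P} contains no descendant of A and blocks every backdoor path.
No other singleton works — e.g. {Q} leaves P5 open — so {P} is the unique smallest valid adjustment set.

{P}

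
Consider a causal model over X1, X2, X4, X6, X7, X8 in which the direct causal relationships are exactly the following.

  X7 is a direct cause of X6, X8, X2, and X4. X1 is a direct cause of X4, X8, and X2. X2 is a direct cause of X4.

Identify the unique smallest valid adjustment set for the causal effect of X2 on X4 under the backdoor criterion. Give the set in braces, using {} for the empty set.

{X1, X7}

Variables eligible for adjustment (non-descendants of X2, excluding X2 and X4): {X1, X6, X7, X8}.
Backdoor paths from X2 to X4:
  P1: X2 <- X1 -> X8 <- X7 -> X4
  P2: X2 <- X1 -> X4
  P3: X2 <- X7 -> X8 <- X1 -> X4
  P4: X2 <- X7 -> X4
The empty set is not sufficient: P2 (X2 <- X1 -> X4) has no collider blocking it and no conditioned non-collider, so it is open.
Try {X1, X7}:
  P1: blocked at fork node X1 ∈ conditioning set.
  P2: blocked at fork node X1 ∈ conditioning set.
  P3: blocked at fork node X7 ∈ conditioning set.
  P4: blocked at fork node X7 ∈ conditioning set.
{X1, X7} contains no descendant of X2 and blocks every backdoor path.
Every element of {X1, X7} is needed (dropping X1 leaves P2 open; dropping X7 leaves P4 open), so no proper subset is valid.
Among all size-2 subsets of the eligible variables, only {X1, X7} blocks every backdoor path, so it is the unique smallest valid adjustment set.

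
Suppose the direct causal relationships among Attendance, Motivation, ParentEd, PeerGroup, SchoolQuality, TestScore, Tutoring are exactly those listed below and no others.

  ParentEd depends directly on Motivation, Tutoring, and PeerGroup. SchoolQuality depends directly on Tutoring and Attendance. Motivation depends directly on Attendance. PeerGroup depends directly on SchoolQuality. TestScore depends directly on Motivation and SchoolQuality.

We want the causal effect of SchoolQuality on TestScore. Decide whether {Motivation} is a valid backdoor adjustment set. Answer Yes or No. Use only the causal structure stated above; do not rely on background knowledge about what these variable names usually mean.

Backdoor paths from SchoolQuality to TestScore (paths whose first edge points into SchoolQuality):
  P1: SchoolQuality <- Attendance -> Motivation -> TestScore
  P2: SchoolQuality <- Tutoring -> ParentEd <- Motivation -> TestScore
Condition 1 (no descendant of SchoolQuality in the set): holds — descendants of SchoolQuality are {ParentEd, PeerGroup, TestScore}; none are in {Motivation}.
Condition 2 (every backdoor path blocked by {Motivation}):
  P1: blocked at chain node Motivation ∈ conditioning set.
  P2: blocked at collider ParentEd (neither it nor any descendant is in the conditioning set).
{Motivation} satisfies the backdoor criterion.

Yes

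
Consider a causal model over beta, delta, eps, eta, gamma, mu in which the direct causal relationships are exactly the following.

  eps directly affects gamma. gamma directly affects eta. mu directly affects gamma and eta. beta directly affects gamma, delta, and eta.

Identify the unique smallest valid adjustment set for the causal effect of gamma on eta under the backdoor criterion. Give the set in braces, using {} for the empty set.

{beta, mu}

Variables eligible for adjustment (non-descendants of gamma, excluding gamma and eta): {beta, delta, eps, mu}.
Backdoor paths from gamma to eta:
  P1: gamma <- beta -> eta
  P2: gamma <- mu -> eta
The empty set is not sufficient: P1 (gamma <- beta -> eta) has no collider blocking it and no conditioned non-collider, so it is open.
Try {beta, mu}:
  P1: blocked at fork node beta ∈ conditioning set.
  P2: blocked at fork node mu ∈ conditioning set.
{beta, mu} contains no descendant of gamma and blocks every backdoor path.
Every element of {beta, mu} is needed (dropping beta leaves P1 open; dropping mu leaves P2 open), so no proper subset is valid.
Among all size-2 subsets of the eligible variables, only {beta, mu} blocks every backdoor path, so it is the unique smallest valid adjustment set.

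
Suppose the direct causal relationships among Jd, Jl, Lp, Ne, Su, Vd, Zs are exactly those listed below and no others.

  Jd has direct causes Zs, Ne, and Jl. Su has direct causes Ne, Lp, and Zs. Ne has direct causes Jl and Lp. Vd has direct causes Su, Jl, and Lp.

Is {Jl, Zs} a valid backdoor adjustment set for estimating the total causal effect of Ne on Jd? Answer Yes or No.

Backdoor paths from Ne to Jd (paths whose first edge points into Ne):
  P1: Ne <- Jl -> Jd
  P2: Ne <- Jl -> Vd <- Lp -> Su <- Zs -> Jd
  P3: Ne <- Jl -> Vd <- Su <- Zs -> Jd
  P4: Ne <- Lp -> Su <- Zs -> Jd
  P5: Ne <- Lp -> Su -> Vd <- Jl -> Jd
  P6: Ne <- Lp -> Vd <- Jl -> Jd
  P7: Ne <- Lp -> Vd <- Su <- Zs -> Jd
Condition 1 (no descendant of Ne in the set): holds — descendants of Ne are {Jd, Su, Vd}; none are in {Jl, Zs}.
Condition 2 (every backdoor path blocked by {Jl, Zs}):
  P1: blocked at fork node Jl ∈ conditioning set.
  P2: blocked at fork node Jl ∈ conditioning set.
  P3: blocked at fork node Jl ∈ conditioning set.
  P4: blocked at collider Su (neither it nor any descendant is in the conditioning set).
  P5: blocked at collider Vd (neither it nor any descendant is in the conditioning set).
  P6: blocked at collider Vd (neither it nor any descendant is in the conditioning set).
  P7: blocked at collider Vd (neither it nor any descendant is in the conditioning set).
{Jl, Zs} satisfies the backdoor criterion.

Yes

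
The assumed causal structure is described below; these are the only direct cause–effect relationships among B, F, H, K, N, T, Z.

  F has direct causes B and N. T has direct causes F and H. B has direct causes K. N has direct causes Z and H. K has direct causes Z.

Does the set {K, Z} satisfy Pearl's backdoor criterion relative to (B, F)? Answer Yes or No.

Yes

Backdoor paths from B to F (paths whose first edge points into B):
  P1: B <- K <- Z -> N <- H -> T <- F
  P2: B <- K <- Z -> N -> F
Condition 1 (no descendant of B in the set): holds — descendants of B are {F, T}; none are in {K, Z}.
Condition 2 (every backdoor path blocked by {K, Z}):
  P1: blocked at chain node K ∈ conditioning set.
  P2: blocked at chain node K ∈ conditioning set.
{K, Z} satisfies the backdoor criterion.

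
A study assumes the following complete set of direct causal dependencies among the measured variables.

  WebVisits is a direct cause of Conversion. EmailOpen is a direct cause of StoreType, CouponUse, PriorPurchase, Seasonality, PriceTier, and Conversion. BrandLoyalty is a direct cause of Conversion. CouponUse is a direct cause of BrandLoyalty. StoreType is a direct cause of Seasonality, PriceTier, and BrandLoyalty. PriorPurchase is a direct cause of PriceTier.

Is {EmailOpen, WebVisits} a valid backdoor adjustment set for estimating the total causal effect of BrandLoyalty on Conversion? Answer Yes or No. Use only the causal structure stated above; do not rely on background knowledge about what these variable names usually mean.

Backdoor paths from BrandLoyalty to Conversion (paths whose first edge points into BrandLoyalty):
  P1: BrandLoyalty <- StoreType <- EmailOpen -> Conversion
  P2: BrandLoyalty <- StoreType -> PriceTier <- EmailOpen -> Conversion
  P3: BrandLoyalty <- StoreType -> PriceTier <- PriorPurchase <- EmailOpen -> Conversion
  P4: BrandLoyalty <- StoreType -> Seasonality <- EmailOpen -> Conversion
  P5: BrandLoyalty <- CouponUse <- EmailOpen -> Conversion
Condition 1 (no descendant of BrandLoyalty in the set): holds — descendants of BrandLoyalty are {Conversion}; none are in {EmailOpen, WebVisits}.
Condition 2 (every backdoor path blocked by {EmailOpen, WebVisits}):
  P1: blocked at fork node EmailOpen ∈ conditioning set.
  P2: blocked at collider PriceTier (neither it nor any descendant is in the conditioning set).
  P3: blocked at collider PriceTier (neither it nor any descendant is in the conditioning set).
  P4: blocked at collider Seasonality (neither it nor any descendant is in the conditioning set).
  P5: blocked at fork node EmailOpen ∈ conditioning set.
{EmailOpen, WebVisits} satisfies the backdoor criterion.

Yes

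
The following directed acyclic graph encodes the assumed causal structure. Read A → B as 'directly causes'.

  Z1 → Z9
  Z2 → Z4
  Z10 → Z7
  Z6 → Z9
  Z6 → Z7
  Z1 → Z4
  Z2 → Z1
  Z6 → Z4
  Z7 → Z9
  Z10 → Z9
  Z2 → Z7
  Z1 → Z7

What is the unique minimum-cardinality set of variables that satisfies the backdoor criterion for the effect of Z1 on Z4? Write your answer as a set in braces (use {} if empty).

Variables eligible for adjustment (non-descendants of Z1, excluding Z1 and Z4): {Z10, Z2, Z6}.
Backdoor paths from Z1 to Z4:
  P1: Z1 <- Z2 -> Z7 <- Z6 -> Z4
  P2: Z1 <- Z2 -> Z7 <- Z10 -> Z9 <- Z6 -> Z4
  P3: Z1 <- Z2 -> Z7 -> Z9 <- Z6 -> Z4
  P4: Z1 <- Z2 -> Z4
The empty set is not sufficient: P4 (Z1 <- Z2 -> Z4) has no collider blocking it and no conditioned non-collider, so it is open.
Try {Z2}:
  P1: blocked at fork node Z2 ∈ conditioning set.
  P2: blocked at fork node Z2 ∈ conditioning set.
  P3: blocked at fork node Z2 ∈ conditioning set.
  P4: blocked at fork node Z2 ∈ conditioning set.
{Z2} contains no descendant of Z1 and blocks every backdoor path.
No other singleton works — e.g. {Z6} leaves P4 open — so {Z2} is the unique smallest valid adjustment set.

{Z2}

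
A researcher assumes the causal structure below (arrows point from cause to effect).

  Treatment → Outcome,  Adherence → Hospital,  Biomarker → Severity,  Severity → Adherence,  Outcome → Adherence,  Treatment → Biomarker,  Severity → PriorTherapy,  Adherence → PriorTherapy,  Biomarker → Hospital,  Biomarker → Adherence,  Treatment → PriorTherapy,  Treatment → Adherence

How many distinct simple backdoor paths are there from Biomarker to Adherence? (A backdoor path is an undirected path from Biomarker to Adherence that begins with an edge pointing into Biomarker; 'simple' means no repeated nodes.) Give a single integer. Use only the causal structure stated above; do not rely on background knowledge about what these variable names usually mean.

A backdoor path from Biomarker to Adherence is any simple undirected path whose first edge points into Biomarker (i.e. leaves Biomarker via a parent).
Parents of Biomarker: {Treatment}.
Enumerating:
  P1: Biomarker <- Treatment -> Outcome -> Adherence
  P2: Biomarker <- Treatment -> Adherence
  P3: Biomarker <- Treatment -> PriorTherapy <- Severity -> Adherence
  P4: Biomarker <- Treatment -> PriorTherapy <- Adherence
That exhausts the simple backdoor paths. Count: 4.

4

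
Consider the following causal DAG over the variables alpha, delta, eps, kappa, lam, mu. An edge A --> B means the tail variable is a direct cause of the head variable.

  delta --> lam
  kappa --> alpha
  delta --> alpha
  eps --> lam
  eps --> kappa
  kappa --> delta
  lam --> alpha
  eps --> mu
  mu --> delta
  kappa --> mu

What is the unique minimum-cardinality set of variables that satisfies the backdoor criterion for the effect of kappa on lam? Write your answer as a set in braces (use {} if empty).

{eps}

Variables eligible for adjustment (non-descendants of kappa, excluding kappa and lam): {eps}.
Backdoor paths from kappa to lam:
  P1: kappa <- eps -> mu -> delta -> lam
  P2: kappa <- eps -> mu -> delta -> alpha <- lam
  P3: kappa <- eps -> lam
The empty set is not sufficient: P1 (kappa <- eps -> mu -> delta -> lam) has no collider blocking it and no conditioned non-collider, so it is open.
Try {eps}:
  P1: blocked at fork node eps ∈ conditioning set.
  P2: blocked at fork node eps ∈ conditioning set.
  P3: blocked at fork node eps ∈ conditioning set.
{eps} contains no descendant of kappa and blocks every backdoor path.
{eps} is the unique smallest valid adjustment set.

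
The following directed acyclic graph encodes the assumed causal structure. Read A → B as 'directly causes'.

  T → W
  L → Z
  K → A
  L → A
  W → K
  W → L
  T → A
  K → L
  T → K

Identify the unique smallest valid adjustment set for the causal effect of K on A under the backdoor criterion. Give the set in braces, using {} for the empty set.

Variables eligible for adjustment (non-descendants of K, excluding K and A): {T, W}.
Backdoor paths from K to A:
  P1: K <- T -> W -> L -> A
  P2: K <- T -> A
  P3: K <- W <- T -> A
  P4: K <- W -> L -> A
The empty set is not sufficient: P1 (K <- T -> W -> L -> A) has no collider blocking it and no conditioned non-collider, so it is open.
Try {T, W}:
  P1: blocked at fork node T ∈ conditioning set.
  P2: blocked at fork node T ∈ conditioning set.
  P3: blocked at chain node W ∈ conditioning set.
  P4: blocked at fork node W ∈ conditioning set.
{T, W} contains no descendant of K and blocks every backdoor path.
Every element of {T, W} is needed (dropping T leaves P2 open; dropping W leaves P4 open), so no proper subset is valid.
Among all size-2 subsets of the eligible variables, only {T, W} blocks every backdoor path, so it is the unique smallest valid adjustment set.

{T, W}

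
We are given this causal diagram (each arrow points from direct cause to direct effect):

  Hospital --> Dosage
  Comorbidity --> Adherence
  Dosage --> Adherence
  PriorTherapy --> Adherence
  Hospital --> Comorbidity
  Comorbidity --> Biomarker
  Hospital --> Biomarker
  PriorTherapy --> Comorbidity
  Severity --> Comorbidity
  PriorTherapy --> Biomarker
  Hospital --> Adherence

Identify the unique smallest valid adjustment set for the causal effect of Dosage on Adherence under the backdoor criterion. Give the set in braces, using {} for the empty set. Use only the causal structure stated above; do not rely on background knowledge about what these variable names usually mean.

Variables eligible for adjustment (non-descendants of Dosage, excluding Dosage and Adherence): {Biomarker, Comorbidity, Hospital, PriorTherapy, Severity}.
Backdoor paths from Dosage to Adherence:
  P1: Dosage <- Hospital -> Comorbidity <- PriorTherapy -> Adherence
  P2: Dosage <- Hospital -> Comorbidity -> Biomarker <- PriorTherapy -> Adherence
  P3: Dosage <- Hospital -> Comorbidity -> Adherence
  P4: Dosage <- Hospital -> Biomarker <- PriorTherapy -> Comorbidity -> Adherence
  P5: Dosage <- Hospital -> Biomarker <- PriorTherapy -> Adherence
  P6: Dosage <- Hospital -> Biomarker <- Comorbidity <- PriorTherapy -> Adherence
  P7: Dosage <- Hospital -> Biomarker <- Comorbidity -> Adherence
  P8: Dosage <- Hospital -> Adherence
The empty set is not sufficient: P3 (Dosage <- Hospital -> Comorbidity -> Adherence) has no collider blocking it and no conditioned non-collider, so it is open.
Try {Hospital}:
  P1: blocked at fork node Hospital ∈ conditioning set.
  P2: blocked at fork node Hospital ∈ conditioning set.
  P3: blocked at fork node Hospital ∈ conditioning set.
  P4: blocked at fork node Hospital ∈ conditioning set.
  P5: blocked at fork node Hospital ∈ conditioning set.
  P6: blocked at fork node Hospital ∈ conditioning set.
  P7: blocked at fork node Hospital ∈ conditioning set.
  P8: blocked at fork node Hospital ∈ conditioning set.
{Hospital} contains no descendant of Dosage and blocks every backdoor path.
No other singleton works — e.g. {Severity} leaves P3 open — so {Hospital} is the unique smallest valid adjustment set.

{Hospital}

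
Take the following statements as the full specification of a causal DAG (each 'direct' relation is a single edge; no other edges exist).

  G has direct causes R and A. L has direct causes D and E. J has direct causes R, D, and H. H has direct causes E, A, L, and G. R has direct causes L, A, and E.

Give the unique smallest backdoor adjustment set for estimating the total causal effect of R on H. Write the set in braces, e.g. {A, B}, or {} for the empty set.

{A, E, L}

Variables eligible for adjustment (non-descendants of R, excluding R and H): {A, D, E, L}.
Backdoor paths from R to H:
  P1: R <- A -> G -> H
  P2: R <- A -> H
  P3: R <- E -> L <- D -> J <- H
  P4: R <- E -> L -> H
  P5: R <- E -> H
  P6: R <- L <- D -> J <- H
  P7: R <- L <- E -> H
  P8: R <- L -> H
The empty set is not sufficient: P1 (R <- A -> G -> H) has no collider blocking it and no conditioned non-collider, so it is open.
Try {A, E, L}:
  P1: blocked at fork node A ∈ conditioning set.
  P2: blocked at fork node A ∈ conditioning set.
  P3: blocked at fork node E ∈ conditioning set.
  P4: blocked at fork node E ∈ conditioning set.
  P5: blocked at fork node E ∈ conditioning set.
  P6: blocked at chain node L ∈ conditioning set.
  P7: blocked at chain node L ∈ conditioning set.
  P8: blocked at fork node L ∈ conditioning set.
{A, E, L} contains no descendant of R and blocks every backdoor path.
Every element of {A, E, L} is needed (dropping A leaves P1 open; dropping E leaves P5 open; dropping L leaves P8 open), so no proper subset is valid.
Among all size-3 subsets of the eligible variables, only {A, E, L} blocks every backdoor path, so it is the unique smallest valid adjustment set.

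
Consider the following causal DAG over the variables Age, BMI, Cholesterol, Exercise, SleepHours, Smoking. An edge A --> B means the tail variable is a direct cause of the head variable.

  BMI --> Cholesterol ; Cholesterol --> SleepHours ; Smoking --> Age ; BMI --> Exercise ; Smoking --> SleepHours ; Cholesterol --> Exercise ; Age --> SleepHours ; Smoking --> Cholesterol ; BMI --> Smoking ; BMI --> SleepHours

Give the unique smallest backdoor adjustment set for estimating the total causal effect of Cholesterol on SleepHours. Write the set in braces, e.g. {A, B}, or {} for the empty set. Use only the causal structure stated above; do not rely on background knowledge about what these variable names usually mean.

{BMI, Smoking}

Variables eligible for adjustment (non-descendants of Cholesterol, excluding Cholesterol and SleepHours): {Age, BMI, Smoking}.
Backdoor paths from Cholesterol to SleepHours:
  P1: Cholesterol <- BMI -> Smoking -> Age -> SleepHours
  P2: Cholesterol <- BMI -> Smoking -> SleepHours
  P3: Cholesterol <- BMI -> SleepHours
  P4: Cholesterol <- Smoking <- BMI -> SleepHours
  P5: Cholesterol <- Smoking -> Age -> SleepHours
  P6: Cholesterol <- Smoking -> SleepHours
The empty set is not sufficient: P1 (Cholesterol <- BMI -> Smoking -> Age -> SleepHours) has no collider blocking it and no conditioned non-collider, so it is open.
Try {BMI, Smoking}:
  P1: blocked at fork node BMI ∈ conditioning set.
  P2: blocked at fork node BMI ∈ conditioning set.
  P3: blocked at fork node BMI ∈ conditioning set.
  P4: blocked at chain node Smoking ∈ conditioning set.
  P5: blocked at fork node Smoking ∈ conditioning set.
  P6: blocked at fork node Smoking ∈ conditioning set.
{BMI, Smoking} contains no descendant of Cholesterol and blocks every backdoor path.
Every element of {BMI, Smoking} is needed (dropping BMI leaves P3 open; dropping Smoking leaves P5 open), so no proper subset is valid.
Among all size-2 subsets of the eligible variables, only {BMI, Smoking} blocks every backdoor path, so it is the unique smallest valid adjustment set.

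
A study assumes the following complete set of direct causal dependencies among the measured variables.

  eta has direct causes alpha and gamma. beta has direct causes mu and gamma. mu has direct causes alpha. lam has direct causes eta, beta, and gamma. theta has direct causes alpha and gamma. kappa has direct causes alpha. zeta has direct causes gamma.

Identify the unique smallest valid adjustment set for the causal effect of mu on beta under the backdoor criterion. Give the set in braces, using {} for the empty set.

{}

Variables eligible for adjustment (non-descendants of mu, excluding mu and beta): {alpha, eta, gamma, kappa, theta, zeta}.
Backdoor paths from mu to beta:
  P1: mu <- alpha -> theta <- gamma -> beta
  P2: mu <- alpha -> theta <- gamma -> eta -> lam <- beta
  P3: mu <- alpha -> theta <- gamma -> lam <- beta
  P4: mu <- alpha -> eta <- gamma -> beta
  P5: mu <- alpha -> eta <- gamma -> lam <- beta
  P6: mu <- alpha -> eta -> lam <- gamma -> beta
  P7: mu <- alpha -> eta -> lam <- beta
Each backdoor path contains an unconditioned collider, so every path is already blocked with the empty conditioning set:
  P1: blocked at collider theta (neither it nor any descendant is in the conditioning set).
  P2: blocked at collider theta (neither it nor any descendant is in the conditioning set).
  P3: blocked at collider theta (neither it nor any descendant is in the conditioning set).
  P4: blocked at collider eta (neither it nor any descendant is in the conditioning set).
  P5: blocked at collider eta (neither it nor any descendant is in the conditioning set).
  P6: blocked at collider lam (neither it nor any descendant is in the conditioning set).
  P7: blocked at collider lam (neither it nor any descendant is in the conditioning set).
The empty set is therefore the unique smallest valid set.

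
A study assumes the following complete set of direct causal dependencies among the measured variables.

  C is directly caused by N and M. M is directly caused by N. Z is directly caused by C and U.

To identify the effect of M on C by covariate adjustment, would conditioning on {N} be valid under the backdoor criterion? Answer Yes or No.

Backdoor paths from M to C (paths whose first edge points into M):
  P1: M <- N -> C
Condition 1 (no descendant of M in the set): holds — descendants of M are {C, Z}; none are in {N}.
Condition 2 (every backdoor path blocked by {N}):
  P1: blocked at fork node N ∈ conditioning set.
{N} satisfies the backdoor criterion.

Yes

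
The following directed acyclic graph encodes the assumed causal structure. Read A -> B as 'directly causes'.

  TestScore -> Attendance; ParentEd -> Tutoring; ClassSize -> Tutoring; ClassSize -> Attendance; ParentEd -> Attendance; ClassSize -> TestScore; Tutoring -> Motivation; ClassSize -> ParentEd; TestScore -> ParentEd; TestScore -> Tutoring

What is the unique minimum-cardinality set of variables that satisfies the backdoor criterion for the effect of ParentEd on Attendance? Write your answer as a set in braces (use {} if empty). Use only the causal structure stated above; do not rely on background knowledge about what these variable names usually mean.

Variables eligible for adjustment (non-descendants of ParentEd, excluding ParentEd and Attendance): {ClassSize, TestScore}.
Backdoor paths from ParentEd to Attendance:
  P1: ParentEd <- ClassSize -> TestScore -> Attendance
  P2: ParentEd <- ClassSize -> Attendance
  P3: ParentEd <- ClassSize -> Tutoring <- TestScore -> Attendance
  P4: ParentEd <- TestScore <- ClassSize -> Attendance
  P5: ParentEd <- TestScore -> Attendance
  P6: ParentEd <- TestScore -> Tutoring <- ClassSize -> Attendance
The empty set is not sufficient: P1 (ParentEd <- ClassSize -> TestScore -> Attendance) has no collider blocking it and no conditioned non-collider, so it is open.
Try {ClassSize, TestScore}:
  P1: blocked at fork node ClassSize ∈ conditioning set.
  P2: blocked at fork node ClassSize ∈ conditioning set.
  P3: blocked at fork node ClassSize ∈ conditioning set.
  P4: blocked at chain node TestScore ∈ conditioning set.
  P5: blocked at fork node TestScore ∈ conditioning set.
  P6: blocked at fork node TestScore ∈ conditioning set.
{ClassSize, TestScore} contains no descendant of ParentEd and blocks every backdoor path.
Every element of {ClassSize, TestScore} is needed (dropping ClassSize leaves P2 open; dropping TestScore leaves P5 open), so no proper subset is valid.
Among all size-2 subsets of the eligible variables, only {ClassSize, TestScore} blocks every backdoor path, so it is the unique smallest valid adjustment set.

{ClassSize, TestScore}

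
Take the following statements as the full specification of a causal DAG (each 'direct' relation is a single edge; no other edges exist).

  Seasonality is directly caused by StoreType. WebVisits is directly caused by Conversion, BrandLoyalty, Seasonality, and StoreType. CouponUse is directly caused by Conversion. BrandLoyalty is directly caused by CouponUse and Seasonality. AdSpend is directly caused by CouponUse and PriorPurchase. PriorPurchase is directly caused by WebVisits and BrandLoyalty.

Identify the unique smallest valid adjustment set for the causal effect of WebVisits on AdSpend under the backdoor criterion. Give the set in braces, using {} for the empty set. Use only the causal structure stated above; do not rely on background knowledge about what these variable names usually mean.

Variables eligible for adjustment (non-descendants of WebVisits, excluding WebVisits and AdSpend): {BrandLoyalty, Conversion, CouponUse, Seasonality, StoreType}.
Backdoor paths from WebVisits to AdSpend:
  P1: WebVisits <- Conversion -> CouponUse -> BrandLoyalty -> PriorPurchase -> AdSpend
  P2: WebVisits <- Conversion -> CouponUse -> AdSpend
  P3: WebVisits <- StoreType -> Seasonality -> BrandLoyalty <- CouponUse -> AdSpend
  P4: WebVisits <- StoreType -> Seasonality -> BrandLoyalty -> PriorPurchase -> AdSpend
  P5: WebVisits <- Seasonality -> BrandLoyalty <- CouponUse -> AdSpend
  P6: WebVisits <- Seasonality -> BrandLoyalty -> PriorPurchase -> AdSpend
  P7: WebVisits <- BrandLoyalty <- CouponUse -> AdSpend
  P8: WebVisits <- BrandLoyalty -> PriorPurchase -> AdSpend
The empty set is not sufficient: P1 (WebVisits <- Conversion -> CouponUse -> BrandLoyalty -> PriorPurchase -> AdSpend) has no collider blocking it and no conditioned non-collider, so it is open.
Try {BrandLoyalty, CouponUse}:
  P1: blocked at chain node CouponUse ∈ conditioning set.
  P2: blocked at chain node CouponUse ∈ conditioning set.
  P3: blocked at fork node CouponUse ∈ conditioning set.
  P4: blocked at chain node BrandLoyalty ∈ conditioning set.
  P5: blocked at fork node CouponUse ∈ conditioning set.
  P6: blocked at chain node BrandLoyalty ∈ conditioning set.
  P7: blocked at chain node BrandLoyalty ∈ conditioning set.
  P8: blocked at fork node BrandLoyalty ∈ conditioning set.
{BrandLoyalty, CouponUse} contains no descendant of WebVisits and blocks every backdoor path.
Every element of {BrandLoyalty, CouponUse} is needed (dropping BrandLoyalty leaves P4 open; dropping CouponUse leaves P2 open), so no proper subset is valid.
Among all size-2 subsets of the eligible variables, only {BrandLoyalty, CouponUse} blocks every backdoor path, so it is the unique smallest valid adjustment set.

{BrandLoyalty, CouponUse}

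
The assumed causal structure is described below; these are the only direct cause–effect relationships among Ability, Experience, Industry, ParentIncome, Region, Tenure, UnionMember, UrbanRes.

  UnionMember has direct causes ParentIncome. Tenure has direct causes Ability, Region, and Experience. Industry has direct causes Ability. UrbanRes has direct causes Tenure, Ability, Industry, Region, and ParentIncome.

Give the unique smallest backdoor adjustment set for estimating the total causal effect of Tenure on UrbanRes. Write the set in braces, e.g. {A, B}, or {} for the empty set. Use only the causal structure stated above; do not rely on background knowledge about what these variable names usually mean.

{Ability, Region}

Variables eligible for adjustment (non-descendants of Tenure, excluding Tenure and UrbanRes): {Ability, Experience, Industry, ParentIncome, Region, UnionMember}.
Backdoor paths from Tenure to UrbanRes:
  P1: Tenure <- Region -> UrbanRes
  P2: Tenure <- Ability -> Industry -> UrbanRes
  P3: Tenure <- Ability -> UrbanRes
The empty set is not sufficient: P1 (Tenure <- Region -> UrbanRes) has no collider blocking it and no conditioned non-collider, so it is open.
Try {Ability, Region}:
  P1: blocked at fork node Region ∈ conditioning set.
  P2: blocked at fork node Ability ∈ conditioning set.
  P3: blocked at fork node Ability ∈ conditioning set.
{Ability, Region} contains no descendant of Tenure and blocks every backdoor path.
Every element of {Ability, Region} is needed (dropping Ability leaves P2 open; dropping Region leaves P1 open), so no proper subset is valid.
Among all size-2 subsets of the eligible variables, only {Ability, Region} blocks every backdoor path, so it is the unique smallest valid adjustment set.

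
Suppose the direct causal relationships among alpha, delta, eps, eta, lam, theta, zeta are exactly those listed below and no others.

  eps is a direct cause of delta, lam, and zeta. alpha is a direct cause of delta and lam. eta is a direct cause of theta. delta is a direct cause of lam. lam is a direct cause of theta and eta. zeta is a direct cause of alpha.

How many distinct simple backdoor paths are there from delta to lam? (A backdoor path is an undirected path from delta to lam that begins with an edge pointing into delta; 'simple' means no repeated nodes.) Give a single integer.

4

A backdoor path from delta to lam is any simple undirected path whose first edge points into delta (i.e. leaves delta via a parent).
Parents of delta: {alpha, eps}.
Enumerating:
  P1: delta <- eps -> zeta -> alpha -> lam
  P2: delta <- eps -> lam
  P3: delta <- alpha <- zeta <- eps -> lam
  P4: delta <- alpha -> lam
That exhausts the simple backdoor paths. Count: 4.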